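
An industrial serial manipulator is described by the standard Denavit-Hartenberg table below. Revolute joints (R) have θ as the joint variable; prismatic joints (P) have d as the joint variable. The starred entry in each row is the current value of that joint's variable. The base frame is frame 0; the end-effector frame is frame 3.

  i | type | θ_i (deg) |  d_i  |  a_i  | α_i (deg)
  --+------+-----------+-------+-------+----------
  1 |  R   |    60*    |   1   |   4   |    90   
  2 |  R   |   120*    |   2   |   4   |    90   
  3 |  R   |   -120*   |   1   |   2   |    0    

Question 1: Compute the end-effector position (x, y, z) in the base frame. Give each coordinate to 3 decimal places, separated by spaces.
1.915 2.781 4.098

after link 1: o_1 = (2.0000, 3.4641, 1.0000)
after link 2: o_2 = (2.7321, 0.7321, 4.4641)
after link 3: o_3 = (1.9151, 2.7811, 4.0981)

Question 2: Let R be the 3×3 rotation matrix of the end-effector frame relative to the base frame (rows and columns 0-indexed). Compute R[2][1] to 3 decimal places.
0.750

End-effector y-axis (col 1 of R) = (-0.6495,-0.1250,0.7500)
R[2][1] = 0.7500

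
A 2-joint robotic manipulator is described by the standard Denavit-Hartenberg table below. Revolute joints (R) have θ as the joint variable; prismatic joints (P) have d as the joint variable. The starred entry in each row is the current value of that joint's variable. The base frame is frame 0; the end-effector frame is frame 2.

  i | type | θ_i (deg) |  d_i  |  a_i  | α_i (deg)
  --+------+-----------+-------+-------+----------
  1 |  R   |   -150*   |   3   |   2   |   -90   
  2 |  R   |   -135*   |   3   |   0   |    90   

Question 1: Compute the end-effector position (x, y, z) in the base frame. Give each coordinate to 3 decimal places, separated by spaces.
after link 1: o_1 = (-1.7321, -1.0000, 3.0000)
after link 2: o_2 = (-0.2321, -3.5981, 3.0000)

-0.232 -3.598 3.000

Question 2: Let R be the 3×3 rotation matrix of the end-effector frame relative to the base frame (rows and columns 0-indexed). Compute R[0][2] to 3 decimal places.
End-effector z-axis (col 2 of R) = (0.6124,0.3536,-0.7071)
R[0][2] = 0.6124

0.612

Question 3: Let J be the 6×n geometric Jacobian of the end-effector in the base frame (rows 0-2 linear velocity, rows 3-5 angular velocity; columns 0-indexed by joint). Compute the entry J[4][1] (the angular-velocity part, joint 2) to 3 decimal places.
axis z_1 = (0.5000,-0.8660,0.0000); lever o_n−o_1 = (1.5000,-2.5981,0.0000)
cross product → J_v[:, 1] = (0.0000,0.0000,0.0000)
J_ω[:, 1] = z_1
entry J[4][1] = -0.8660

-0.866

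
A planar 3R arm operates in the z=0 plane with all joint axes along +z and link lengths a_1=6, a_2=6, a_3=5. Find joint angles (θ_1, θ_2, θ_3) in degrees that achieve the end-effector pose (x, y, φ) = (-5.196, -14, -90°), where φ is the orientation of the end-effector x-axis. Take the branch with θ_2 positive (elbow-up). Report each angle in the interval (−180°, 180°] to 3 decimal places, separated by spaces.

-150.000 60.001 -0.001

wrist centre = target − a_3·(cos φ, sin φ) = (-5.1960, -9.0000)
cos θ_2 = (107.9984−6²−6²)/(2·6·6) = 0.5000; θ_2 = 60.0015° (elbow-up)
β = atan2(-9.0000,-5.1960) = -119.9993°; ψ = atan2(5.1962,8.9999) = 30.0007°
θ_1 = β − ψ = -150.0000°
θ_3 = φ − θ_1 − θ_2 = -0.0015° (wrapped to (-180°,180°])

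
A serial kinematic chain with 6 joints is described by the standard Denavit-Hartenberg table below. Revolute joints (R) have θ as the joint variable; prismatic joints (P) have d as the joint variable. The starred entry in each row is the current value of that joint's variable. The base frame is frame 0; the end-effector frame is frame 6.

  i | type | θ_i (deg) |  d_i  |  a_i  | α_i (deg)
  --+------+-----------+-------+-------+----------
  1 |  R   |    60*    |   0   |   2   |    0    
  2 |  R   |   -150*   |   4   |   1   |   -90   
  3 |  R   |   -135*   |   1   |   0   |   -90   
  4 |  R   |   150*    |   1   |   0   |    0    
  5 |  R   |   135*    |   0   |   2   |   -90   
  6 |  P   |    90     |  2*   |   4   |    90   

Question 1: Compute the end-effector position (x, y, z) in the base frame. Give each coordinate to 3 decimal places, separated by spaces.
3.414 4.585 3.611

after link 1: o_1 = (1.0000, 1.7321, 0.0000)
after link 2: o_2 = (1.0000, 0.7321, 4.0000)
after link 3: o_3 = (2.0000, 0.7321, 4.0000)
after link 4: o_4 = (2.0000, 0.0249, 4.7071)
after link 5: o_5 = (3.9319, 0.3910, 5.0731)
after link 6: o_6 = (3.4142, 4.5854, 3.6107)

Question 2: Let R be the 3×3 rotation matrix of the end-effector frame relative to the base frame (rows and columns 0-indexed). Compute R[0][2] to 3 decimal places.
End-effector z-axis (col 2 of R) = (0.9659,0.1830,0.1830)
R[0][2] = 0.9659

0.966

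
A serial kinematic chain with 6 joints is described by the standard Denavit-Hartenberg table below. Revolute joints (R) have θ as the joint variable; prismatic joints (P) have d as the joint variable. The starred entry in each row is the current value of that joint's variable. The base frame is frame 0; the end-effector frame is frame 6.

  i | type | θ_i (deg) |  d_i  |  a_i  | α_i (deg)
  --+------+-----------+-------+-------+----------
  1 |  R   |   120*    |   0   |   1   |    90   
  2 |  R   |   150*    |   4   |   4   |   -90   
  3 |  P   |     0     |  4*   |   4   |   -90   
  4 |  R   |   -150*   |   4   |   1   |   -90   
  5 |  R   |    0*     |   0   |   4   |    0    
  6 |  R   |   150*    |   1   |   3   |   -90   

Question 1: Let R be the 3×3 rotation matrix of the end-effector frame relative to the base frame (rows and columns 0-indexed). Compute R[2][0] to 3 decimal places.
End-effector x-axis (col 0 of R) = (0.6495,-0.1250,0.7500)
R[2][0] = 0.7500

0.750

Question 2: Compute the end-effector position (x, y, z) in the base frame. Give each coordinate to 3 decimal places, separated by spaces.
after link 1: o_1 = (-0.5000, 0.8660, 0.0000)
after link 2: o_2 = (4.6962, -0.1340, 2.0000)
after link 3: o_3 = (7.4282, -4.8660, 0.5359)
after link 4: o_4 = (3.7141, -6.4330, -0.3301)
after link 5: o_5 = (2.7141, -4.7010, -3.7942)
after link 6: o_6 = (5.0957, -5.8260, -2.0442)

5.096 -5.826 -2.044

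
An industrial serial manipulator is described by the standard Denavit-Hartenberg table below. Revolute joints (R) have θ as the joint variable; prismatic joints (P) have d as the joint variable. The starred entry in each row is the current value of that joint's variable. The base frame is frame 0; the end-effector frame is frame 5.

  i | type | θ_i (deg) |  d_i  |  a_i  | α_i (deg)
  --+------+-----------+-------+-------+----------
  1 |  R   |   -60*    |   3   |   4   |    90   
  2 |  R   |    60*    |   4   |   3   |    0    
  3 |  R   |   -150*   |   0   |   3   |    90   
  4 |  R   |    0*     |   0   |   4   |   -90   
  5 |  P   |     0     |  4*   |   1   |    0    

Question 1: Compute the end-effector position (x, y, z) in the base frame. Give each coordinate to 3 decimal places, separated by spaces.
after link 1: o_1 = (2.0000, -3.4641, 3.0000)
after link 2: o_2 = (-0.7141, -6.7631, 5.5981)
after link 3: o_3 = (-0.7141, -6.7631, 2.5981)
after link 4: o_4 = (-0.7141, -6.7631, -1.4019)
after link 5: o_5 = (-4.1782, -8.7631, -2.4019)

-4.178 -8.763 -2.402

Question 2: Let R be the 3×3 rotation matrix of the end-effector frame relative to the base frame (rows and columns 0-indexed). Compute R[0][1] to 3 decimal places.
End-effector y-axis (col 1 of R) = (0.5000,-0.8660,-0.0000)
R[0][1] = 0.5000

0.500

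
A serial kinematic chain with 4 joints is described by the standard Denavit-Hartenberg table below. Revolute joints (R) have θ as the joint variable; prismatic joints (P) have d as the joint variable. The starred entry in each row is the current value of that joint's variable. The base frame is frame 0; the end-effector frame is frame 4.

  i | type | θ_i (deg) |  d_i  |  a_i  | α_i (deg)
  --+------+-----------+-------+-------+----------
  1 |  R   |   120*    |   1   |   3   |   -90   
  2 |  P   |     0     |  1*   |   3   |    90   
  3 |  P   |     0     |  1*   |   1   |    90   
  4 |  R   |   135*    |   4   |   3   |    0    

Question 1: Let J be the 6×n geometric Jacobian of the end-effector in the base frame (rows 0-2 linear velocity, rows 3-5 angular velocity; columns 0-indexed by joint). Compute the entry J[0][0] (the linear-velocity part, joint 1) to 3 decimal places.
axis z_0 = ẑ; lever o_n−o_0 = (0.1587,5.7251,4.1213)
cross product → J_v[:, 0] = (-5.7251,0.1587,0.0000)
J_ω[:, 0] = z_0
entry J[0][0] = -5.7251

-5.725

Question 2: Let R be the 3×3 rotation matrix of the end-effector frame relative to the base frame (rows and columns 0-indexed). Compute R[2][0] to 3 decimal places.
0.707

End-effector x-axis (col 0 of R) = (0.3536,-0.6124,0.7071)
R[2][0] = 0.7071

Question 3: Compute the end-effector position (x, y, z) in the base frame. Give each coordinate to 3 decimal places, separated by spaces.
after link 1: o_1 = (-1.5000, 2.5981, 1.0000)
after link 2: o_2 = (-3.8660, 4.6962, 1.0000)
after link 3: o_3 = (-4.3660, 5.5622, 2.0000)
after link 4: o_4 = (0.1587, 5.7251, 4.1213)

0.159 5.725 4.121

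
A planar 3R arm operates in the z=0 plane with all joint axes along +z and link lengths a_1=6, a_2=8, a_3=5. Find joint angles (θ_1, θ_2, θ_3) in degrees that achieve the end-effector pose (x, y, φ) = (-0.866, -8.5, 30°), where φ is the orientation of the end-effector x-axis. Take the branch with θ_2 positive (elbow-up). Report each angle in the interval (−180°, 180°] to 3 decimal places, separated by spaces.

-150.000 60.000 120.000

wrist centre = target − a_3·(cos φ, sin φ) = (-5.1961, -11.0000)
cos θ_2 = (147.9997−6²−8²)/(2·6·8) = 0.5000; θ_2 = 60.0002° (elbow-up)
β = atan2(-11.0000,-5.1961) = -115.2849°; ψ = atan2(6.9282,10.0000) = 34.7151°
θ_1 = β − ψ = -150.0000°
θ_3 = φ − θ_1 − θ_2 = 119.9998° (wrapped to (-180°,180°])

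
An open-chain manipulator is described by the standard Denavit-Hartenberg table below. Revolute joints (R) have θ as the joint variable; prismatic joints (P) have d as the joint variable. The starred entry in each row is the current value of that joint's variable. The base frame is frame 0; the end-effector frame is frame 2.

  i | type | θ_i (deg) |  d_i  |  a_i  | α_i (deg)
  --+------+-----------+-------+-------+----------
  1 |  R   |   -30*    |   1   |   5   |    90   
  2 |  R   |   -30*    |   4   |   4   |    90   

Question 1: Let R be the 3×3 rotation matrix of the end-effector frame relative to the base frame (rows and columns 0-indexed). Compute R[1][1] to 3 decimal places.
-0.866

End-effector y-axis (col 1 of R) = (-0.5000,-0.8660,0.0000)
R[1][1] = -0.8660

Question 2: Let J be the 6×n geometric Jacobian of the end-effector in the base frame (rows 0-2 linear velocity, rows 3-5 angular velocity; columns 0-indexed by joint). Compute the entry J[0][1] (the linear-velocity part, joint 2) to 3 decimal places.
axis z_1 = (-0.5000,-0.8660,0.0000); lever o_n−o_1 = (1.0000,-5.1962,-2.0000)
cross product → J_v[:, 1] = (1.7321,-1.0000,3.4641)
J_ω[:, 1] = z_1
entry J[0][1] = 1.7321

1.732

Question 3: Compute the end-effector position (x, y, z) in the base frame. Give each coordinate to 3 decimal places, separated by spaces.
5.330 -7.696 -1.000

after link 1: o_1 = (4.3301, -2.5000, 1.0000)
after link 2: o_2 = (5.3301, -7.6962, -1.0000)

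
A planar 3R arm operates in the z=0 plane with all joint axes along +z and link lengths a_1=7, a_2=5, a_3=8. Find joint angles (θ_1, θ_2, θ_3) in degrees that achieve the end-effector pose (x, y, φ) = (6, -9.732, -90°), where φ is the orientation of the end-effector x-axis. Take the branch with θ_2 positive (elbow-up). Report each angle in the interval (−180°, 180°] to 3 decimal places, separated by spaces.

-60.000 120.000 -150.001

wrist centre = target − a_3·(cos φ, sin φ) = (6.0000, -1.7320)
cos θ_2 = (38.9998−7²−5²)/(2·7·5) = -0.5000; θ_2 = 120.0002° (elbow-up)
β = atan2(-1.7320,6.0000) = -16.1017°; ψ = atan2(4.3301,4.5000) = 43.8979°
θ_1 = β − ψ = -59.9996°
θ_3 = φ − θ_1 − θ_2 = -150.0006° (wrapped to (-180°,180°])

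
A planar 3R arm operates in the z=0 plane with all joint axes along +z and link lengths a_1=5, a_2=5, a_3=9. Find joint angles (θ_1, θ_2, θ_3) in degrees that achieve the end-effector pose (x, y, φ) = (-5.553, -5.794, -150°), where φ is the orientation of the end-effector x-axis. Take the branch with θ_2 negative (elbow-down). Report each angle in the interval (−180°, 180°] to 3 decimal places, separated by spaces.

45.001 -150.003 -44.998

wrist centre = target − a_3·(cos φ, sin φ) = (2.2412, -1.2940)
cos θ_2 = (6.6975−5²−5²)/(2·5·5) = -0.8660; θ_2 = -150.0027° (elbow-down)
β = atan2(-1.2940,2.2412) = -30.0005°; ψ = atan2(-2.4998,0.6698) = -75.0014°
θ_1 = β − ψ = 45.0009°
θ_3 = φ − θ_1 − θ_2 = -44.9981° (wrapped to (-180°,180°])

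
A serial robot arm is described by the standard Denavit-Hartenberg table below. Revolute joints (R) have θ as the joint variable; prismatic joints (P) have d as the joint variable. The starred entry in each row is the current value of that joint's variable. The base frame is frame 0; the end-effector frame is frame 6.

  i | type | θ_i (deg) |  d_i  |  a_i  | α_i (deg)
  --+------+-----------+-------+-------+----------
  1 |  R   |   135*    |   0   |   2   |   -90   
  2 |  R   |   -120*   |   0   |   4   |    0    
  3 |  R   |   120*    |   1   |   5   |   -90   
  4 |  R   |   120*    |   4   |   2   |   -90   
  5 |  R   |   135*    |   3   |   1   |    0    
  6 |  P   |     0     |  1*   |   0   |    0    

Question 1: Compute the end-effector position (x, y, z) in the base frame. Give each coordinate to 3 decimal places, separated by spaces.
-1.959 -0.701 0.171

after link 1: o_1 = (-1.4142, 1.4142, 0.0000)
after link 2: o_2 = (-0.0000, 0.0000, 3.4641)
after link 3: o_3 = (-4.2426, 2.8284, 3.4641)
after link 4: o_4 = (-2.3108, 3.3461, -0.5359)
after link 5: o_5 = (-2.2173, 0.2653, 0.1712)
after link 6: o_6 = (-1.9585, -0.7007, 0.1712)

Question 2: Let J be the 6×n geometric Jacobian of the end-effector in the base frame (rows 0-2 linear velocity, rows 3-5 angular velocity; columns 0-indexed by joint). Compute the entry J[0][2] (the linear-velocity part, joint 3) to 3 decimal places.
2.328

axis z_2 = (-0.7071,-0.7071,0.0000); lever o_n−o_2 = (-1.9585,-0.7007,-3.2929)
cross product → J_v[:, 2] = (2.3284,-2.3284,-0.8895)
J_ω[:, 2] = z_2
entry J[0][2] = 2.3284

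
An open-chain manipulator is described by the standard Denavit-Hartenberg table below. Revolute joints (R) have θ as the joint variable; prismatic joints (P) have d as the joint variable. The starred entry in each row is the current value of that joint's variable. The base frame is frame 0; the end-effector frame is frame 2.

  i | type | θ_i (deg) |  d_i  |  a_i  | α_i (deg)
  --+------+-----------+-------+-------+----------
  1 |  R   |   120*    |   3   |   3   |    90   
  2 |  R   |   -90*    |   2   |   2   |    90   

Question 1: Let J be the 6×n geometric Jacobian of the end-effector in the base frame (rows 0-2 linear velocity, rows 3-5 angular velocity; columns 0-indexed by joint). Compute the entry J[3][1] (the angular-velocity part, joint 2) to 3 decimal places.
axis z_1 = (0.8660,0.5000,0.0000); lever o_n−o_1 = (1.7321,1.0000,-2.0000)
cross product → J_v[:, 1] = (-1.0000,1.7321,0.0000)
J_ω[:, 1] = z_1
entry J[3][1] = 0.8660

0.866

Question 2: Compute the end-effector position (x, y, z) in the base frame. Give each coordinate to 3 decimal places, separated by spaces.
0.232 3.598 1.000

after link 1: o_1 = (-1.5000, 2.5981, 3.0000)
after link 2: o_2 = (0.2321, 3.5981, 1.0000)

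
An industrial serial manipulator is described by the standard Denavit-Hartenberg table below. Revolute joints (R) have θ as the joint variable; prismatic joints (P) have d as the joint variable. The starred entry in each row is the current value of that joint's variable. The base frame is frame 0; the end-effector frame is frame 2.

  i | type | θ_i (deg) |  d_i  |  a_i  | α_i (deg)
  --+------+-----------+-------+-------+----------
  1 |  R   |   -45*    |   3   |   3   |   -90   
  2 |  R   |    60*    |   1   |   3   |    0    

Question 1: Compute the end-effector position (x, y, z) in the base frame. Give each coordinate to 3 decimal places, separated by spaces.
after link 1: o_1 = (2.1213, -2.1213, 3.0000)
after link 2: o_2 = (3.8891, -2.4749, 0.4019)

3.889 -2.475 0.402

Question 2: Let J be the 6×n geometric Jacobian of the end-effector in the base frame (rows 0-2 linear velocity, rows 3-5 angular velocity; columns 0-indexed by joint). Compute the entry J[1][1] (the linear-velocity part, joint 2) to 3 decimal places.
1.837

axis z_1 = (0.7071,0.7071,0.0000); lever o_n−o_1 = (1.7678,-0.3536,-2.5981)
cross product → J_v[:, 1] = (-1.8371,1.8371,-1.5000)
J_ω[:, 1] = z_1
entry J[1][1] = 1.8371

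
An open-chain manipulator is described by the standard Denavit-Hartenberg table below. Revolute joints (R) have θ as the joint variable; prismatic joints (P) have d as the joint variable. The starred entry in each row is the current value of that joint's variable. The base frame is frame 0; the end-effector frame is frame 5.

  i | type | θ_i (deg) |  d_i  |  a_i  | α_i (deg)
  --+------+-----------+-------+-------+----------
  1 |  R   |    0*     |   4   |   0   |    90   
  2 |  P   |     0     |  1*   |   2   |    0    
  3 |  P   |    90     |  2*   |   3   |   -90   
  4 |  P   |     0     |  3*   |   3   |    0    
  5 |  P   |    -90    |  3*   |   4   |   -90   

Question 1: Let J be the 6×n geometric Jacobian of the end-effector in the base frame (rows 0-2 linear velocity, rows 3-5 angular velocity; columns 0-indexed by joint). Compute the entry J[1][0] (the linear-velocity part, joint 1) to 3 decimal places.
-4.000

axis z_0 = ẑ; lever o_n−o_0 = (-4.0000,-7.0000,10.0000)
cross product → J_v[:, 0] = (7.0000,-4.0000,0.0000)
J_ω[:, 0] = z_0
entry J[1][0] = -4.0000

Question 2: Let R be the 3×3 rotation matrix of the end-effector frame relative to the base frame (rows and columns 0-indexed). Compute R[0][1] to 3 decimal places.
End-effector y-axis (col 1 of R) = (1.0000,0.0000,-0.0000)
R[0][1] = 1.0000

1.000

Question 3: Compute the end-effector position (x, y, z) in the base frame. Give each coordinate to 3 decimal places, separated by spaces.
-4.000 -7.000 10.000

after link 1: o_1 = (0.0000, 0.0000, 4.0000)
after link 2: o_2 = (2.0000, -1.0000, 4.0000)
after link 3: o_3 = (2.0000, -3.0000, 7.0000)
after link 4: o_4 = (-1.0000, -3.0000, 10.0000)
after link 5: o_5 = (-4.0000, -7.0000, 10.0000)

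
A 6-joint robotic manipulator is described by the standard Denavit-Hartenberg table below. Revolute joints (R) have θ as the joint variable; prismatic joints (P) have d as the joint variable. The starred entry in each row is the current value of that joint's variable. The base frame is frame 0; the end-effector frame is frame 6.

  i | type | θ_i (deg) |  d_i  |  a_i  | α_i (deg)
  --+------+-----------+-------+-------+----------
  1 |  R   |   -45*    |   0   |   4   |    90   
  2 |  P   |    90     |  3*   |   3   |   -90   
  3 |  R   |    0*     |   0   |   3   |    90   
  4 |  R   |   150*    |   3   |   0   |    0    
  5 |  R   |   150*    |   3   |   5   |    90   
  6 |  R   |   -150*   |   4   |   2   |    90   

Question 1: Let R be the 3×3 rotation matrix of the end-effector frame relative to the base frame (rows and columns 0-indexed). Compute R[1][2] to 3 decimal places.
-0.306

End-effector z-axis (col 2 of R) = (-0.9186,-0.3062,-0.2500)
R[1][2] = -0.3062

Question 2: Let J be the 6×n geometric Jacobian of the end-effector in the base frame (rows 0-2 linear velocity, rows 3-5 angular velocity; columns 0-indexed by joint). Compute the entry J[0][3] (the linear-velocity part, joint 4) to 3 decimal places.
1.294

axis z_3 = (-0.7071,-0.7071,0.0000); lever o_n−o_3 = (-0.1201,-6.9509,-1.8301)
cross product → J_v[:, 3] = (1.2941,-1.2941,4.8301)
J_ω[:, 3] = z_3
entry J[0][3] = 1.2941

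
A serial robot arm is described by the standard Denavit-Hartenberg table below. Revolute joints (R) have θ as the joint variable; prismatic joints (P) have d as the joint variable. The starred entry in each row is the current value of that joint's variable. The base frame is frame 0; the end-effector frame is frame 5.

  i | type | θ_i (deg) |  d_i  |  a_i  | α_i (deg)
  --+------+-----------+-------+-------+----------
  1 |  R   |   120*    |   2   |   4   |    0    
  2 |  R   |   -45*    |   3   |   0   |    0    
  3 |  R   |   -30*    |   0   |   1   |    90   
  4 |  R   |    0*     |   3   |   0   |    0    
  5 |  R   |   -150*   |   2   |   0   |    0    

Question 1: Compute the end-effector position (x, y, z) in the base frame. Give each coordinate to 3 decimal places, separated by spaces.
after link 1: o_1 = (-2.0000, 3.4641, 2.0000)
after link 2: o_2 = (-2.0000, 3.4641, 5.0000)
after link 3: o_3 = (-1.2929, 4.1712, 5.0000)
after link 4: o_4 = (0.8284, 2.0499, 5.0000)
after link 5: o_5 = (2.2426, 0.6357, 5.0000)

2.243 0.636 5.000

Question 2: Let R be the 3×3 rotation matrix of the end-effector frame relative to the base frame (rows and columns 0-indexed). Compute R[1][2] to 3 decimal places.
-0.707

End-effector z-axis (col 2 of R) = (0.7071,-0.7071,0.0000)
R[1][2] = -0.7071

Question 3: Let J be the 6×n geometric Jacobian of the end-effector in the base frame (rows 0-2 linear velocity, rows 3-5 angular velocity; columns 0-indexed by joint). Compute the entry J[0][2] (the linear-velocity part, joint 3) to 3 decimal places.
2.828

axis z_2 = (0.0000,0.0000,1.0000); lever o_n−o_2 = (4.2426,-2.8284,0.0000)
cross product → J_v[:, 2] = (2.8284,4.2426,-0.0000)
J_ω[:, 2] = z_2
entry J[0][2] = 2.8284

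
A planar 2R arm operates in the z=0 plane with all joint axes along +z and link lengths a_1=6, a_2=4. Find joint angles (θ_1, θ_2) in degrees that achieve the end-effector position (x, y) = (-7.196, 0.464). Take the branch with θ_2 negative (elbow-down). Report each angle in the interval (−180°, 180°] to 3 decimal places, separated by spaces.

cos θ_2 = (51.9977−6²−4²)/(2·6·4) = -0.0000; θ_2 = -90.0027° (elbow-down)
β = atan2(0.4640,-7.1960) = 176.3107°; ψ = atan2(-4.0000,5.9998) = -33.6909°
θ_1 = β − ψ = 210.0016°

-149.998 -90.003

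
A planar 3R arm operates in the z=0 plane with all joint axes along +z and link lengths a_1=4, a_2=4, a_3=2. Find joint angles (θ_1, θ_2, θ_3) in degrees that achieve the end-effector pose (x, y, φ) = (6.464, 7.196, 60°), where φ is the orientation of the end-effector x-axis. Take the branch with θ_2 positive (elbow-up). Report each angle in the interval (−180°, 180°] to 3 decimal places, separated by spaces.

wrist centre = target − a_3·(cos φ, sin φ) = (5.4640, 5.4639)
cos θ_2 = (59.7100−4²−4²)/(2·4·4) = 0.8659; θ_2 = 30.0099° (elbow-up)
β = atan2(5.4639,5.4640) = 44.9997°; ψ = atan2(2.0006,7.4638) = 15.0050°
θ_1 = β − ψ = 29.9948°
θ_3 = φ − θ_1 − θ_2 = -0.0047° (wrapped to (-180°,180°])

29.995 30.010 -0.005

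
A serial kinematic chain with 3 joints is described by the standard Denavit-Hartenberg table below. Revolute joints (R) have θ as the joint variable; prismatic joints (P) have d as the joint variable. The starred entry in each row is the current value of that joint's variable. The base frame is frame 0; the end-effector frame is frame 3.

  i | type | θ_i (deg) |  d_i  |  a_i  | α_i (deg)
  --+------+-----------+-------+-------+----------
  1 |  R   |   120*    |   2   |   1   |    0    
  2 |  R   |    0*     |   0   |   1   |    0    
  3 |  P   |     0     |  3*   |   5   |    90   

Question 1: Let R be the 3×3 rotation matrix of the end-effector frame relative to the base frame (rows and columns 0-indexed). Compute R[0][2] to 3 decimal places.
0.866

End-effector z-axis (col 2 of R) = (0.8660,0.5000,0.0000)
R[0][2] = 0.8660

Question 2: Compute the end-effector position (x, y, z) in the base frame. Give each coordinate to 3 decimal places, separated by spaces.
-3.500 6.062 5.000

after link 1: o_1 = (-0.5000, 0.8660, 2.0000)
after link 2: o_2 = (-1.0000, 1.7321, 2.0000)
after link 3: o_3 = (-3.5000, 6.0622, 5.0000)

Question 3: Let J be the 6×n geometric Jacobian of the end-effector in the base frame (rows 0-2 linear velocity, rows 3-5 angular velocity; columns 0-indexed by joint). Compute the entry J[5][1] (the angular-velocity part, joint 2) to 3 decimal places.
1.000

axis z_1 = (0.0000,0.0000,1.0000); lever o_n−o_1 = (-3.0000,5.1962,3.0000)
cross product → J_v[:, 1] = (-5.1962,-3.0000,0.0000)
J_ω[:, 1] = z_1
entry J[5][1] = 1.0000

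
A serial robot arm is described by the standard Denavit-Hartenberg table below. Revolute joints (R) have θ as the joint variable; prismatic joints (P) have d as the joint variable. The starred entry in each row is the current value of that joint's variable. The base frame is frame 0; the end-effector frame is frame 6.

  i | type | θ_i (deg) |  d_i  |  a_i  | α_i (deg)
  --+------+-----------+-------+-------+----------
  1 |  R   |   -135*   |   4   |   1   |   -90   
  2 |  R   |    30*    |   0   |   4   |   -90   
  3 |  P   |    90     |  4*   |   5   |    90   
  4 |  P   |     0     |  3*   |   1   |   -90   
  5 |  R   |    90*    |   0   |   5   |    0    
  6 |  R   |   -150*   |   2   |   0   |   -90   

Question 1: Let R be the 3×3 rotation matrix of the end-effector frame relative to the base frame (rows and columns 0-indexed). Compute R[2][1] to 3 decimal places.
End-effector y-axis (col 1 of R) = (-0.3536,-0.3536,0.8660)
R[2][1] = 0.8660

0.866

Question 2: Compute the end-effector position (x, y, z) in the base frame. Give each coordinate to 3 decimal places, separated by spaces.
after link 1: o_1 = (-0.7071, -0.7071, 4.0000)
after link 2: o_2 = (-3.1566, -3.1566, 2.0000)
after link 3: o_3 = (-5.2779, 1.7932, -1.4641)
after link 4: o_4 = (-7.8221, 0.6631, -2.9641)
after link 5: o_5 = (-4.7603, 3.7250, -0.4641)
after link 6: o_6 = (-4.0532, 4.4321, -2.1962)

-4.053 4.432 -2.196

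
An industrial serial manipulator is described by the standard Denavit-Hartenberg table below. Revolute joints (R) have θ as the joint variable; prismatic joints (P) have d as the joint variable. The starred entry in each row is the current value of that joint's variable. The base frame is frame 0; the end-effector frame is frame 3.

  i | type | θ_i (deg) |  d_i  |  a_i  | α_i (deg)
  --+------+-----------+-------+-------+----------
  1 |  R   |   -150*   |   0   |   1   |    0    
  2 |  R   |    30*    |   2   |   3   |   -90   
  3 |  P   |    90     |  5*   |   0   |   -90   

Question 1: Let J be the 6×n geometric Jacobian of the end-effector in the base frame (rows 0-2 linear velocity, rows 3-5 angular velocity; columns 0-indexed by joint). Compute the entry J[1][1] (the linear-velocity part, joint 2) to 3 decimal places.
axis z_1 = (0.0000,0.0000,1.0000); lever o_n−o_1 = (2.8301,-5.0981,2.0000)
cross product → J_v[:, 1] = (5.0981,2.8301,-0.0000)
J_ω[:, 1] = z_1
entry J[1][1] = 2.8301

2.830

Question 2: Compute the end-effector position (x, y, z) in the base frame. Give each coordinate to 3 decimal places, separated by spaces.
after link 1: o_1 = (-0.8660, -0.5000, 0.0000)
after link 2: o_2 = (-2.3660, -3.0981, 2.0000)
after link 3: o_3 = (1.9641, -5.5981, 2.0000)

1.964 -5.598 2.000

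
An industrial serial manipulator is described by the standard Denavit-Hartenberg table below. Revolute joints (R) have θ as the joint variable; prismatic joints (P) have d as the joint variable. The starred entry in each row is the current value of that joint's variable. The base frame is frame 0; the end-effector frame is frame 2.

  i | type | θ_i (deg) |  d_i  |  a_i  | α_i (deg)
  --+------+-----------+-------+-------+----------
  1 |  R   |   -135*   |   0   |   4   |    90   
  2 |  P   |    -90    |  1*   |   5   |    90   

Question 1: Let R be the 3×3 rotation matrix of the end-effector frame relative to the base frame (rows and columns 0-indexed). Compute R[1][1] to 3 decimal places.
0.707

End-effector y-axis (col 1 of R) = (-0.7071,0.7071,0.0000)
R[1][1] = 0.7071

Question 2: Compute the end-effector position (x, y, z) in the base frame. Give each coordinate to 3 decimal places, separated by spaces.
after link 1: o_1 = (-2.8284, -2.8284, 0.0000)
after link 2: o_2 = (-3.5355, -2.1213, -5.0000)

-3.536 -2.121 -5.000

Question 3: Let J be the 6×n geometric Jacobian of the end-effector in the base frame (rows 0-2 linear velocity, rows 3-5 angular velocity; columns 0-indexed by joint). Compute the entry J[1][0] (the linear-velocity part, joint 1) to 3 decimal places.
-3.536

axis z_0 = ẑ; lever o_n−o_0 = (-3.5355,-2.1213,-5.0000)
cross product → J_v[:, 0] = (2.1213,-3.5355,0.0000)
J_ω[:, 0] = z_0
entry J[1][0] = -3.5355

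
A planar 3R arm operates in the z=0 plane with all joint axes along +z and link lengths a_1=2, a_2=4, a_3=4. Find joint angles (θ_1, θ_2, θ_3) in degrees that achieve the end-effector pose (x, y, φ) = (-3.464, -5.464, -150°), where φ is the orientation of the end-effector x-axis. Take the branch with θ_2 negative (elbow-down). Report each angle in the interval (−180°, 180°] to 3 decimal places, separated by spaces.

0.005 -120.003 -30.002

wrist centre = target − a_3·(cos φ, sin φ) = (0.0001, -3.4640)
cos θ_2 = (11.9993−2²−4²)/(2·2·4) = -0.5000; θ_2 = -120.0029° (elbow-down)
β = atan2(-3.4640,0.0001) = -89.9983°; ψ = atan2(-3.4640,-0.0002) = -90.0029°
θ_1 = β − ψ = 0.0046°
θ_3 = φ − θ_1 − θ_2 = -30.0017° (wrapped to (-180°,180°])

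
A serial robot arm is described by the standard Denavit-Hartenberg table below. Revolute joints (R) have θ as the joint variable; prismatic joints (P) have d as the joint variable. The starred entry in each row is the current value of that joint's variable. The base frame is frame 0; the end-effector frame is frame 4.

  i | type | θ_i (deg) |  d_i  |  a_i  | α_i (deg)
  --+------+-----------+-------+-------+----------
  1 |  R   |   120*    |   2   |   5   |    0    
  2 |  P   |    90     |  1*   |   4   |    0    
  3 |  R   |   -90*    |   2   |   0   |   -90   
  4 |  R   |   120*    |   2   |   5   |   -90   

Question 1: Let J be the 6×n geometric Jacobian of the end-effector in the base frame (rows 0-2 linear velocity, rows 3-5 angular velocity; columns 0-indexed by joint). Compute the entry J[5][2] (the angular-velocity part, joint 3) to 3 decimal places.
axis z_2 = (0.0000,0.0000,1.0000); lever o_n−o_2 = (-0.4821,-3.1651,-2.3301)
cross product → J_v[:, 2] = (3.1651,-0.4821,0.0000)
J_ω[:, 2] = z_2
entry J[5][2] = 1.0000

1.000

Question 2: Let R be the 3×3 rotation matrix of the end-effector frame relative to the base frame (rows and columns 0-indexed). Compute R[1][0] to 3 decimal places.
End-effector x-axis (col 0 of R) = (0.2500,-0.4330,-0.8660)
R[1][0] = -0.4330

-0.433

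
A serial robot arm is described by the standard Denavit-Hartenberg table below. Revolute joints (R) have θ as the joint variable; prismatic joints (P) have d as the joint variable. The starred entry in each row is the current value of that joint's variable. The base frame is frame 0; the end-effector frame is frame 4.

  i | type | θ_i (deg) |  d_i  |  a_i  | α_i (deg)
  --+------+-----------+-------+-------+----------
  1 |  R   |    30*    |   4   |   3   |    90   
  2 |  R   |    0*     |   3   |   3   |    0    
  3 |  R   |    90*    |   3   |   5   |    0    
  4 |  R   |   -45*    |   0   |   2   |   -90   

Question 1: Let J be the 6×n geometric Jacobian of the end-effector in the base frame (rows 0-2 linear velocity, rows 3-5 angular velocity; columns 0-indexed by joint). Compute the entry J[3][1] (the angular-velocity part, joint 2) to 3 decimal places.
axis z_1 = (0.5000,-0.8660,0.0000); lever o_n−o_1 = (6.8228,-2.9890,6.4142)
cross product → J_v[:, 1] = (-5.5549,-3.2071,4.4142)
J_ω[:, 1] = z_1
entry J[3][1] = 0.5000

0.500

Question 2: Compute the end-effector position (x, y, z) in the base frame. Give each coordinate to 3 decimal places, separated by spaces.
9.421 -1.489 10.414

after link 1: o_1 = (2.5981, 1.5000, 4.0000)
after link 2: o_2 = (6.6962, 0.4019, 4.0000)
after link 3: o_3 = (8.1962, -2.1962, 9.0000)
after link 4: o_4 = (9.4209, -1.4890, 10.4142)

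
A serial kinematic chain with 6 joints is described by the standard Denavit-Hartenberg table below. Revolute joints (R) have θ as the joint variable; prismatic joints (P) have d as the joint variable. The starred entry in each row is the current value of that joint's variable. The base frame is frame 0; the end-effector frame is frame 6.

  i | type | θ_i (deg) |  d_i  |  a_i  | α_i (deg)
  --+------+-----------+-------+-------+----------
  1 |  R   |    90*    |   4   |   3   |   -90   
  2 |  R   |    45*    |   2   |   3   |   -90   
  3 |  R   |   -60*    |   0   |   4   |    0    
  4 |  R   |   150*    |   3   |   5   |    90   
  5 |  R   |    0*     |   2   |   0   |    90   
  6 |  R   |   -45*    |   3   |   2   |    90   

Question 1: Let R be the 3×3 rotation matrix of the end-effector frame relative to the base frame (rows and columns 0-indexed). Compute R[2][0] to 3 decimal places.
0.500

End-effector x-axis (col 0 of R) = (0.7071,-0.5000,0.5000)
R[2][0] = 0.5000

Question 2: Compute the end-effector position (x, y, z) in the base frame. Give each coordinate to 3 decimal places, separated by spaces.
0.950 6.950 0.050

after link 1: o_1 = (0.0000, 3.0000, 4.0000)
after link 2: o_2 = (-2.0000, 5.1213, 1.8787)
after link 3: o_3 = (-5.4641, 6.5355, 0.4645)
after link 4: o_4 = (-0.4641, 4.4142, -1.6569)
after link 5: o_5 = (-0.4641, 5.8284, -3.0711)
after link 6: o_6 = (0.9501, 6.9497, 0.0503)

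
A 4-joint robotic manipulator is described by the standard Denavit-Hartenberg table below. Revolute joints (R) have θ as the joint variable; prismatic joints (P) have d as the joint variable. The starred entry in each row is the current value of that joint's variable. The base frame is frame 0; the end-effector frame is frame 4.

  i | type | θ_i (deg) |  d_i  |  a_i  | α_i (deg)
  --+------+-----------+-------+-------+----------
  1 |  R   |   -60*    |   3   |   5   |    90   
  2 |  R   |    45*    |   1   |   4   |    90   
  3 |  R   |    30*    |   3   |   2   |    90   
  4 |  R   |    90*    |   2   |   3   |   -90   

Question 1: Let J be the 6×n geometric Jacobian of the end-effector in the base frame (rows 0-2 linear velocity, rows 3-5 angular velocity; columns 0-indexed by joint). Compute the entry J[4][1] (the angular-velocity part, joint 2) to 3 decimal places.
axis z_1 = (-0.8660,-0.5000,0.0000); lever o_n−o_1 = (4.2694,-7.9307,0.5176)
cross product → J_v[:, 1] = (-0.2588,0.4483,9.0029)
J_ω[:, 1] = z_1
entry J[4][1] = -0.5000

-0.500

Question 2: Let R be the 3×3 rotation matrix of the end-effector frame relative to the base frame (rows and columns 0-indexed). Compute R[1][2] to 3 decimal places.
End-effector z-axis (col 2 of R) = (0.1268,0.7803,-0.6124)
R[1][2] = 0.7803

0.780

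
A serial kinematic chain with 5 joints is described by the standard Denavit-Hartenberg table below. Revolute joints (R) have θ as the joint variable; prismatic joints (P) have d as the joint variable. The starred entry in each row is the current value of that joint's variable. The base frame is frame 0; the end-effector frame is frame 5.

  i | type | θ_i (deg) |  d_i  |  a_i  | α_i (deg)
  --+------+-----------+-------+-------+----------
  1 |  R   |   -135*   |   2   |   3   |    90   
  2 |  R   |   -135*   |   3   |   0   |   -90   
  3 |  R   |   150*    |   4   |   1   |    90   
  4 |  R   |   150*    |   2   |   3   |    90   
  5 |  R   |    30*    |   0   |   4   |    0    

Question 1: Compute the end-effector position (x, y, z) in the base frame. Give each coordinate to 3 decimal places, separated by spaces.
after link 1: o_1 = (-2.1213, -2.1213, 2.0000)
after link 2: o_2 = (-4.2426, -0.0000, 2.0000)
after link 3: o_3 = (-6.3221, -2.7866, -0.2161)
after link 4: o_4 = (-5.1409, -2.2178, -3.5748)
after link 5: o_5 = (-4.0438, -1.4488, -7.3438)

-4.044 -1.449 -7.344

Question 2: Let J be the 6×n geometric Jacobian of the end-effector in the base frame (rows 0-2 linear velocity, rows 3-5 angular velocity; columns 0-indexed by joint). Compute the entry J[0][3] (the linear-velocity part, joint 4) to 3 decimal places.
axis z_3 = (0.8624,-0.3624,-0.3536); lever o_n−o_3 = (2.2783,1.3377,-7.1277)
cross product → J_v[:, 3] = (3.0559,5.3413,1.9792)
J_ω[:, 3] = z_3
entry J[0][3] = 3.0559

3.056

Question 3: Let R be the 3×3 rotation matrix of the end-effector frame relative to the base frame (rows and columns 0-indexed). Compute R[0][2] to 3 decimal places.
-0.473

End-effector z-axis (col 2 of R) = (-0.4727,-0.8263,-0.3062)
R[0][2] = -0.4727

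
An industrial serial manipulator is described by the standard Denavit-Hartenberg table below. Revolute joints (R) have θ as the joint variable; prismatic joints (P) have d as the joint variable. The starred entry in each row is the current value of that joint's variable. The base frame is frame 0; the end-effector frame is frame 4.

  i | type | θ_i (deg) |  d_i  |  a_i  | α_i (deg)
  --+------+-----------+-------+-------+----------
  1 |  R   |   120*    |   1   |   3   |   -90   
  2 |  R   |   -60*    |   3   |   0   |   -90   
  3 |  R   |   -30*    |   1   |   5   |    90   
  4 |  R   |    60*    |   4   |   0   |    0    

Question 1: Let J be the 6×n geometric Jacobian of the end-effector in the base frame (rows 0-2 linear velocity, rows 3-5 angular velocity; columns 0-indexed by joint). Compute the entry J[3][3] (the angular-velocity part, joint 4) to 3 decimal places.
-0.625

axis z_3 = (-0.6250,-0.6495,-0.4330); lever o_n−o_3 = (-2.5000,-2.5981,-1.7321)
cross product → J_v[:, 3] = (0.0000,0.0000,0.0000)
J_ω[:, 3] = z_3
entry J[3][3] = -0.6250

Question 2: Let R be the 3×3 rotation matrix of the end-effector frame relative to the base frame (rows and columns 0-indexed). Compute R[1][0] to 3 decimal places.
End-effector x-axis (col 0 of R) = (-0.6998,0.7120,-0.0580)
R[1][0] = 0.7120

0.712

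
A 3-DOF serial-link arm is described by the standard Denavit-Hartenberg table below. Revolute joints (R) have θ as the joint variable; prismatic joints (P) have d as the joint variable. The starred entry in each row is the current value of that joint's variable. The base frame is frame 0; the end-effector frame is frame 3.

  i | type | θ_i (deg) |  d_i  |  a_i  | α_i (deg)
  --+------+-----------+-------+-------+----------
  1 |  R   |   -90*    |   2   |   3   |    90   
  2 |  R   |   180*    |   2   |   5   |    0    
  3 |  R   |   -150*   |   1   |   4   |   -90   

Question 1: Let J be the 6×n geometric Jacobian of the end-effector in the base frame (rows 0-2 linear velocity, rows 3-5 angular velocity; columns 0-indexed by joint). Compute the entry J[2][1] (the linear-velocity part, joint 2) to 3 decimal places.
-1.536

axis z_1 = (-1.0000,-0.0000,0.0000); lever o_n−o_1 = (-3.0000,1.5359,2.0000)
cross product → J_v[:, 1] = (-0.0000,2.0000,-1.5359)
J_ω[:, 1] = z_1
entry J[2][1] = -1.5359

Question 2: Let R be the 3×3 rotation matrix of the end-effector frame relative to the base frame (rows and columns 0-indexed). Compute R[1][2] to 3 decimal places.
0.500

End-effector z-axis (col 2 of R) = (-0.0000,0.5000,0.8660)
R[1][2] = 0.5000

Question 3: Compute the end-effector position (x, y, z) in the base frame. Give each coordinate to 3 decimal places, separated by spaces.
-3.000 -1.464 4.000

after link 1: o_1 = (0.0000, -3.0000, 2.0000)
after link 2: o_2 = (-2.0000, 2.0000, 2.0000)
after link 3: o_3 = (-3.0000, -1.4641, 4.0000)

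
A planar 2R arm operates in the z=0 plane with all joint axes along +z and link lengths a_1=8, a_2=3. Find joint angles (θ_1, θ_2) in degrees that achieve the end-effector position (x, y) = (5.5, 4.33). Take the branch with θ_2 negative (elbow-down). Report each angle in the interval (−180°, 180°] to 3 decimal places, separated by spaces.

cos θ_2 = (48.9989−8²−3²)/(2·8·3) = -0.5000; θ_2 = -120.0015° (elbow-down)
β = atan2(4.3300,5.5000) = 38.2124°; ψ = atan2(-2.5980,6.4999) = -21.7867°
θ_1 = β − ψ = 59.9991°

59.999 -120.002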